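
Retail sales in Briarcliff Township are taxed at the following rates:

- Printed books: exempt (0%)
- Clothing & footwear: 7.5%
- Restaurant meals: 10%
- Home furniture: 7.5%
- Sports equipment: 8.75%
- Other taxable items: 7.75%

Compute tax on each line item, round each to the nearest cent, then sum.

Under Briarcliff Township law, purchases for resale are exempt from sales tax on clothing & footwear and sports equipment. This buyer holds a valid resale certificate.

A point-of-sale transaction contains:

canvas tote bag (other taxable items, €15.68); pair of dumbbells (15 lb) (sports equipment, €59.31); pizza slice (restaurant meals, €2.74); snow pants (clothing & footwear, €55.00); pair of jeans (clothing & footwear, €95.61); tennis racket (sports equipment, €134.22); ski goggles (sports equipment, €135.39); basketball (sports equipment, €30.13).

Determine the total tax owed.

Canvas tote bag €15.68: other taxable items → 7.75% → €1.22
Pair of dumbbells (15 lb) €59.31: sports equipment, buyer-exempt → 0% → €0.00
Pizza slice €2.74: restaurant meals → 10% → €0.27
Snow pants €55.00: clothing & footwear, buyer-exempt → 0% → €0.00
Pair of jeans €95.61: clothing & footwear, buyer-exempt → 0% → €0.00
Tennis racket €134.22: sports equipment, buyer-exempt → 0% → €0.00
Ski goggles €135.39: sports equipment, buyer-exempt → 0% → €0.00
Basketball €30.13: sports equipment, buyer-exempt → 0% → €0.00
Total tax = €1.22 + €0.27 = €1.49

€1.49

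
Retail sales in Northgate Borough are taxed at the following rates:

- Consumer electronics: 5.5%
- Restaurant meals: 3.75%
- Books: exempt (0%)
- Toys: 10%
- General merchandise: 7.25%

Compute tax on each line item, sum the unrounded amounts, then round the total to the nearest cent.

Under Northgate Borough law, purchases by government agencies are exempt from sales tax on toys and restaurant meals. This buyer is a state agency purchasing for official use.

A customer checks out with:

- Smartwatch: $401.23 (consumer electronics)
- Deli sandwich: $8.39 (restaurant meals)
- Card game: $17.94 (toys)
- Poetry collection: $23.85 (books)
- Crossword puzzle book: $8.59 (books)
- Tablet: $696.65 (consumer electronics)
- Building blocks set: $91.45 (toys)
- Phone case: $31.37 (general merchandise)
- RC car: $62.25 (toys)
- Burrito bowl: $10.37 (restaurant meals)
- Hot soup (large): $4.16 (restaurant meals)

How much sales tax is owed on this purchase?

$62.66

Smartwatch $401.23: consumer electronics → 5.5% → $22.06765
Deli sandwich $8.39: restaurant meals, buyer-exempt → 0% → $0.00
Card game $17.94: toys, buyer-exempt → 0% → $0.00
Poetry collection $23.85: books → 0% → $0.00
Crossword puzzle book $8.59: books → 0% → $0.00
Tablet $696.65: consumer electronics → 5.5% → $38.31575
Building blocks set $91.45: toys, buyer-exempt → 0% → $0.00
Phone case $31.37: general merchandise → 7.25% → $2.274325
RC car $62.25: toys, buyer-exempt → 0% → $0.00
Burrito bowl $10.37: restaurant meals, buyer-exempt → 0% → $0.00
Hot soup (large) $4.16: restaurant meals, buyer-exempt → 0% → $0.00
Unrounded tax sum = $62.657725 → $62.66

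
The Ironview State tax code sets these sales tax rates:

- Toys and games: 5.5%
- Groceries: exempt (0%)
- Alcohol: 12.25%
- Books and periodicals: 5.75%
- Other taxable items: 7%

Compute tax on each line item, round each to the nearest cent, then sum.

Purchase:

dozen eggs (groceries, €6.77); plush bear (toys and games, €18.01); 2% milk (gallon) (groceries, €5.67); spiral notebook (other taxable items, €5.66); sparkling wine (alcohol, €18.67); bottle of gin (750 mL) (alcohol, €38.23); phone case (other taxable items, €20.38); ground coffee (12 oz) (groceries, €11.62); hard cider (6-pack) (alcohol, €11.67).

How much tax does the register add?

€11.22

Dozen eggs €6.77: groceries → 0% → €0.00
Plush bear €18.01: toys and games → 5.5% → €0.99
2% milk (gallon) €5.67: groceries → 0% → €0.00
Spiral notebook €5.66: other taxable items → 7% → €0.40
Sparkling wine €18.67: alcohol → 12.25% → €2.29
Bottle of gin (750 mL) €38.23: alcohol → 12.25% → €4.68
Phone case €20.38: other taxable items → 7% → €1.43
Ground coffee (12 oz) €11.62: groceries → 0% → €0.00
Hard cider (6-pack) €11.67: alcohol → 12.25% → €1.43
Total tax = €0.99 + €0.40 + €2.29 + €4.68 + €1.43 + €1.43 = €11.22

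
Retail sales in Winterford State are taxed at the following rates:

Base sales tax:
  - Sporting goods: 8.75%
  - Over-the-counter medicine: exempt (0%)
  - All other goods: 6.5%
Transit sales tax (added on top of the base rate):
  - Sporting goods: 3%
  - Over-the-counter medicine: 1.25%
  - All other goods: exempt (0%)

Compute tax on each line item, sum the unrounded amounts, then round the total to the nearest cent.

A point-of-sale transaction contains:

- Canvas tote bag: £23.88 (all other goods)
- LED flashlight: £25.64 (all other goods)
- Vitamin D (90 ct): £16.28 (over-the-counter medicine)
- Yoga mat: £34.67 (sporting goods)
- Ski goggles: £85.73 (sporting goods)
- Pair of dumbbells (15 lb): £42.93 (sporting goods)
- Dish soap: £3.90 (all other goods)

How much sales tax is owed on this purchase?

£22.87

Canvas tote bag £23.88: all other goods → 6.5% + 0% transit = 6.5% → £1.5522
LED flashlight £25.64: all other goods → 6.5% + 0% transit = 6.5% → £1.6666
Vitamin D (90 ct) £16.28: over-the-counter medicine → 0% + 1.25% transit = 1.25% → £0.2035
Yoga mat £34.67: sporting goods → 8.75% + 3% transit = 11.75% → £4.073725
Ski goggles £85.73: sporting goods → 8.75% + 3% transit = 11.75% → £10.073275
Pair of dumbbells (15 lb) £42.93: sporting goods → 8.75% + 3% transit = 11.75% → £5.044275
Dish soap £3.90: all other goods → 6.5% + 0% transit = 6.5% → £0.2535
Unrounded tax sum = £22.867075 → £22.87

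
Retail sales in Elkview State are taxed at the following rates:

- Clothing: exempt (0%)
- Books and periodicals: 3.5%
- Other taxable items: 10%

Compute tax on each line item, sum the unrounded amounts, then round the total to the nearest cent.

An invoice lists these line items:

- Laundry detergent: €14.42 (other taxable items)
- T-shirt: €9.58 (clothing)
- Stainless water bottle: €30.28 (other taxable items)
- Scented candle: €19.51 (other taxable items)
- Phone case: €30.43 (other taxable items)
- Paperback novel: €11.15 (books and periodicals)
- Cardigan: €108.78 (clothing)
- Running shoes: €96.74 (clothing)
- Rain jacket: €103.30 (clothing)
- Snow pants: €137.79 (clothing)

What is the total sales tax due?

Laundry detergent €14.42: other taxable items → 10% → €1.442
T-shirt €9.58: clothing → 0% → €0.00
Stainless water bottle €30.28: other taxable items → 10% → €3.028
Scented candle €19.51: other taxable items → 10% → €1.951
Phone case €30.43: other taxable items → 10% → €3.043
Paperback novel €11.15: books and periodicals → 3.5% → €0.39025
Cardigan €108.78: clothing → 0% → €0.00
Running shoes €96.74: clothing → 0% → €0.00
Rain jacket €103.30: clothing → 0% → €0.00
Snow pants €137.79: clothing → 0% → €0.00
Unrounded tax sum = €9.85425 → €9.85

€9.85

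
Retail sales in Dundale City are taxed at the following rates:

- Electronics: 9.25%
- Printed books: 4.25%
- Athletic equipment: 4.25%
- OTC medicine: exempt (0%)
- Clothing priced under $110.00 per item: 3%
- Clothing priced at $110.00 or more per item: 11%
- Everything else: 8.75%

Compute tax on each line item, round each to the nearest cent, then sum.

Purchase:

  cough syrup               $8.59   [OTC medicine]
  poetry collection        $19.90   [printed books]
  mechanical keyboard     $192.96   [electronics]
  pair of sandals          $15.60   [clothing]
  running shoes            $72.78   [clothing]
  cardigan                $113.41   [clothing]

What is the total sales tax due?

Cough syrup $8.59: OTC medicine → 0% → $0.00
Poetry collection $19.90: printed books → 4.25% → $0.85
Mechanical keyboard $192.96: electronics → 9.25% → $17.85
Pair of sandals $15.60: clothing, under $110.00 → 3% → $0.47
Running shoes $72.78: clothing, under $110.00 → 3% → $2.18
Cardigan $113.41: clothing, $110.00 or more → 11% → $12.48
Total tax = $0.85 + $17.85 + $0.47 + $2.18 + $12.48 = $33.83

$33.83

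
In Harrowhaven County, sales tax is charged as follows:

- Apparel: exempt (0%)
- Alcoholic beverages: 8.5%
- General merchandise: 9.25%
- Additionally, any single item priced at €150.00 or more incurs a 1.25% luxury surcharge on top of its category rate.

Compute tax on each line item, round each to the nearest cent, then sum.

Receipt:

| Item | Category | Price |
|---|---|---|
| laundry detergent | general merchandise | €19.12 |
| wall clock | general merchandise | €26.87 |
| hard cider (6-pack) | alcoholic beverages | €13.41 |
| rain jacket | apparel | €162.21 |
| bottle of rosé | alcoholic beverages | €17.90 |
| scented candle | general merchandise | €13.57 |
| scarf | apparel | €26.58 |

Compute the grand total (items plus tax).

Laundry detergent €19.12: general merchandise → 9.25% → €1.77
Wall clock €26.87: general merchandise → 9.25% → €2.49
Hard cider (6-pack) €13.41: alcoholic beverages → 8.5% → €1.14
Rain jacket €162.21: apparel → 0% + 1.25% surcharge = 1.25% → €2.03
Bottle of rosé €17.90: alcoholic beverages → 8.5% → €1.52
Scented candle €13.57: general merchandise → 9.25% → €1.26
Scarf €26.58: apparel → 0% → €0.00
Subtotal = €279.66; tax = €10.21; total due = €289.87

€289.87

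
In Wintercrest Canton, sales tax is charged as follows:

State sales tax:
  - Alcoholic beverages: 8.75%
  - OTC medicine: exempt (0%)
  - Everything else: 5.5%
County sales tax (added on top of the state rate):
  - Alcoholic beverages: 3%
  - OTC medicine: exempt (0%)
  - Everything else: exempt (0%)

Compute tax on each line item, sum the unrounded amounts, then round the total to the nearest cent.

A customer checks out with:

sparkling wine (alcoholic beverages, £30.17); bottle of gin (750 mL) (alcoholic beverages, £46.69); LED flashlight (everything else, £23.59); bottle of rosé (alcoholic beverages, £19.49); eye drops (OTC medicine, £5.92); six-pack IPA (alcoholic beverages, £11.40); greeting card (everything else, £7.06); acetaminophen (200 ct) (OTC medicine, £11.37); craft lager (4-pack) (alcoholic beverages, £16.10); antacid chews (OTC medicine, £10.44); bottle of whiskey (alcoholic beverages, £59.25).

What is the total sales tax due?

Sparkling wine £30.17: alcoholic beverages → 8.75% + 3% county = 11.75% → £3.544975
Bottle of gin (750 mL) £46.69: alcoholic beverages → 8.75% + 3% county = 11.75% → £5.486075
LED flashlight £23.59: everything else → 5.5% + 0% county = 5.5% → £1.29745
Bottle of rosé £19.49: alcoholic beverages → 8.75% + 3% county = 11.75% → £2.290075
Eye drops £5.92: OTC medicine → 0% + 0% county = 0% → £0.00
Six-pack IPA £11.40: alcoholic beverages → 8.75% + 3% county = 11.75% → £1.3395
Greeting card £7.06: everything else → 5.5% + 0% county = 5.5% → £0.3883
Acetaminophen (200 ct) £11.37: OTC medicine → 0% + 0% county = 0% → £0.00
Craft lager (4-pack) £16.10: alcoholic beverages → 8.75% + 3% county = 11.75% → £1.89175
Antacid chews £10.44: OTC medicine → 0% + 0% county = 0% → £0.00
Bottle of whiskey £59.25: alcoholic beverages → 8.75% + 3% county = 11.75% → £6.961875
Unrounded tax sum = £23.20 → £23.20

£23.20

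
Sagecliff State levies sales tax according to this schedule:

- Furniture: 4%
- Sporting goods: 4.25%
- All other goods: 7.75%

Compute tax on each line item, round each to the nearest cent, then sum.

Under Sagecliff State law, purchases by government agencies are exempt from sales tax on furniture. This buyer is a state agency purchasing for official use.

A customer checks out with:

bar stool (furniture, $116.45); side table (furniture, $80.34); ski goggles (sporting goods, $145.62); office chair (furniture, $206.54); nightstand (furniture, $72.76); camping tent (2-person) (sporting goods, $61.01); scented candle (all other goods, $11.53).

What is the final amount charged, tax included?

Bar stool $116.45: furniture, buyer-exempt → 0% → $0.00
Side table $80.34: furniture, buyer-exempt → 0% → $0.00
Ski goggles $145.62: sporting goods → 4.25% → $6.19
Office chair $206.54: furniture, buyer-exempt → 0% → $0.00
Nightstand $72.76: furniture, buyer-exempt → 0% → $0.00
Camping tent (2-person) $61.01: sporting goods → 4.25% → $2.59
Scented candle $11.53: all other goods → 7.75% → $0.89
Subtotal = $694.25; tax = $9.67; total due = $703.92

$703.92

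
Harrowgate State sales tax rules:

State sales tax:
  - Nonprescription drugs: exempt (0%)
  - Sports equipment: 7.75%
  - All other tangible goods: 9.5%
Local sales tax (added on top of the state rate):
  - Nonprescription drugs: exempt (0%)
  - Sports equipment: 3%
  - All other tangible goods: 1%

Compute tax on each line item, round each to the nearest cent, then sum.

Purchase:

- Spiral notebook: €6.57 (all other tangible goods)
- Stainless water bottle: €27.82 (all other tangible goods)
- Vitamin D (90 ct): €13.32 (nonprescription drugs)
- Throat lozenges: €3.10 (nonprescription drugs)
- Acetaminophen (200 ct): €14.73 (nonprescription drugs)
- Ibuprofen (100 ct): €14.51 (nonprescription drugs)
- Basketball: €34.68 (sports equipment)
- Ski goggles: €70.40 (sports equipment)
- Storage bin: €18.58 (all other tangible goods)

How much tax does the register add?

€16.86

Spiral notebook €6.57: all other tangible goods → 9.5% + 1% local = 10.5% → €0.69
Stainless water bottle €27.82: all other tangible goods → 9.5% + 1% local = 10.5% → €2.92
Vitamin D (90 ct) €13.32: nonprescription drugs → 0% + 0% local = 0% → €0.00
Throat lozenges €3.10: nonprescription drugs → 0% + 0% local = 0% → €0.00
Acetaminophen (200 ct) €14.73: nonprescription drugs → 0% + 0% local = 0% → €0.00
Ibuprofen (100 ct) €14.51: nonprescription drugs → 0% + 0% local = 0% → €0.00
Basketball €34.68: sports equipment → 7.75% + 3% local = 10.75% → €3.73
Ski goggles €70.40: sports equipment → 7.75% + 3% local = 10.75% → €7.57
Storage bin €18.58: all other tangible goods → 9.5% + 1% local = 10.5% → €1.95
Total tax = €0.69 + €2.92 + €3.73 + €7.57 + €1.95 = €16.86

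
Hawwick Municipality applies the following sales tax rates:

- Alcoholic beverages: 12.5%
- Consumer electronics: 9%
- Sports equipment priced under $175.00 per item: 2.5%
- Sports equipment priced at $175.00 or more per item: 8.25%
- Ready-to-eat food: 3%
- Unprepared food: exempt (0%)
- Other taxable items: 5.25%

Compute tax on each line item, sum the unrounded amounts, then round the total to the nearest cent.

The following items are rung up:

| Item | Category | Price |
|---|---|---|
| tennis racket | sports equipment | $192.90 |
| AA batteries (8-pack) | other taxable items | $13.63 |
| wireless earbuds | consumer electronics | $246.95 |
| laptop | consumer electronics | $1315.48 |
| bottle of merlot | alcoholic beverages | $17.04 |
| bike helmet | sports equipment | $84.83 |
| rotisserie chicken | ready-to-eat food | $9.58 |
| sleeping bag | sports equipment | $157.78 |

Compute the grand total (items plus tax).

Tennis racket $192.90: sports equipment, $175.00 or more → 8.25% → $15.91425
AA batteries (8-pack) $13.63: other taxable items → 5.25% → $0.715575
Wireless earbuds $246.95: consumer electronics → 9% → $22.2255
Laptop $1315.48: consumer electronics → 9% → $118.3932
Bottle of merlot $17.04: alcoholic beverages → 12.5% → $2.13
Bike helmet $84.83: sports equipment, under $175.00 → 2.5% → $2.12075
Rotisserie chicken $9.58: ready-to-eat food → 3% → $0.2874
Sleeping bag $157.78: sports equipment, under $175.00 → 2.5% → $3.9445
Subtotal = $2038.19; unrounded tax = $165.731175 → $165.73; total due = $2203.92

$2203.92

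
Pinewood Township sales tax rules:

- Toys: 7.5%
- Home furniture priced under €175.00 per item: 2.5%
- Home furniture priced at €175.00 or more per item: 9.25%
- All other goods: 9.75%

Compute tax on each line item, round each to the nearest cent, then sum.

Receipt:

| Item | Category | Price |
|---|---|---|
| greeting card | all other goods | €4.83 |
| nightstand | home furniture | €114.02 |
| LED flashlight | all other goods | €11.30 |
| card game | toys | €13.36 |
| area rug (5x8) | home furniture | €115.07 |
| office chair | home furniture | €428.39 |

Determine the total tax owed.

Greeting card €4.83: all other goods → 9.75% → €0.47
Nightstand €114.02: home furniture, under €175.00 → 2.5% → €2.85
LED flashlight €11.30: all other goods → 9.75% → €1.10
Card game €13.36: toys → 7.5% → €1.00
Area rug (5x8) €115.07: home furniture, under €175.00 → 2.5% → €2.88
Office chair €428.39: home furniture, €175.00 or more → 9.25% → €39.63
Total tax = €0.47 + €2.85 + €1.10 + €1.00 + €2.88 + €39.63 = €47.93

€47.93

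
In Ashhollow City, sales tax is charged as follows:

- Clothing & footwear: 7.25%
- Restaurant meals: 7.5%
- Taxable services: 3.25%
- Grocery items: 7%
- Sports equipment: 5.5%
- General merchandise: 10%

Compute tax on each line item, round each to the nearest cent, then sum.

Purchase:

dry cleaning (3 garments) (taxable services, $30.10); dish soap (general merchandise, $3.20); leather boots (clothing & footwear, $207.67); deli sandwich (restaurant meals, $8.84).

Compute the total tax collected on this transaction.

Dry cleaning (3 garments) $30.10: taxable services → 3.25% → $0.98
Dish soap $3.20: general merchandise → 10% → $0.32
Leather boots $207.67: clothing & footwear → 7.25% → $15.06
Deli sandwich $8.84: restaurant meals → 7.5% → $0.66
Total tax = $0.98 + $0.32 + $15.06 + $0.66 = $17.02

$17.02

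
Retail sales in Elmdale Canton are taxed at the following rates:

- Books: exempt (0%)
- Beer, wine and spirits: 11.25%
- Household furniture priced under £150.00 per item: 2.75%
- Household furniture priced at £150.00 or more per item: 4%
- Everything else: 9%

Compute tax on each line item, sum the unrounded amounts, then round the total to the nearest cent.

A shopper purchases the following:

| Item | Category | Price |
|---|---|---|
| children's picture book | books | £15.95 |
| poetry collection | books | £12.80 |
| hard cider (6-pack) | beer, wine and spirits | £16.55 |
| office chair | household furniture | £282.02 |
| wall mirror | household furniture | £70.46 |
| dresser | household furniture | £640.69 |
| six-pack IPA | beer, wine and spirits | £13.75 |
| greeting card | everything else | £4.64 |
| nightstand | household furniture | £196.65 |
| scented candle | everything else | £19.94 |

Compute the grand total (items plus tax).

£1325.78

Children's picture book £15.95: books → 0% → £0.00
Poetry collection £12.80: books → 0% → £0.00
Hard cider (6-pack) £16.55: beer, wine and spirits → 11.25% → £1.861875
Office chair £282.02: household furniture, £150.00 or more → 4% → £11.2808
Wall mirror £70.46: household furniture, under £150.00 → 2.75% → £1.93765
Dresser £640.69: household furniture, £150.00 or more → 4% → £25.6276
Six-pack IPA £13.75: beer, wine and spirits → 11.25% → £1.546875
Greeting card £4.64: everything else → 9% → £0.4176
Nightstand £196.65: household furniture, £150.00 or more → 4% → £7.866
Scented candle £19.94: everything else → 9% → £1.7946
Subtotal = £1273.45; unrounded tax = £52.333 → £52.33; total due = £1325.78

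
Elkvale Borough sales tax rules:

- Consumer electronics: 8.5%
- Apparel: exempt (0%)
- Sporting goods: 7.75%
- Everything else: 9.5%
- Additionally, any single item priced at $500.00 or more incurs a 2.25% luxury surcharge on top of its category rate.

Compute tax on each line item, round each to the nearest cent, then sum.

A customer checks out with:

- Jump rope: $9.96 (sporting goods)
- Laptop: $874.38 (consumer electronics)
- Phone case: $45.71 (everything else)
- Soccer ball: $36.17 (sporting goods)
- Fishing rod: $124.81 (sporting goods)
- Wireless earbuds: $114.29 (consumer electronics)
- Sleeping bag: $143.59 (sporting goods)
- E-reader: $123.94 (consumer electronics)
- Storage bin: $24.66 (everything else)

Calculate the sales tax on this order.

$145.29

Jump rope $9.96: sporting goods → 7.75% → $0.77
Laptop $874.38: consumer electronics → 8.5% + 2.25% surcharge = 10.75% → $94.00
Phone case $45.71: everything else → 9.5% → $4.34
Soccer ball $36.17: sporting goods → 7.75% → $2.80
Fishing rod $124.81: sporting goods → 7.75% → $9.67
Wireless earbuds $114.29: consumer electronics → 8.5% → $9.71
Sleeping bag $143.59: sporting goods → 7.75% → $11.13
E-reader $123.94: consumer electronics → 8.5% → $10.53
Storage bin $24.66: everything else → 9.5% → $2.34
Total tax = $0.77 + $94.00 + $4.34 + $2.80 + $9.67 + $9.71 + $11.13 + $10.53 + $2.34 = $145.29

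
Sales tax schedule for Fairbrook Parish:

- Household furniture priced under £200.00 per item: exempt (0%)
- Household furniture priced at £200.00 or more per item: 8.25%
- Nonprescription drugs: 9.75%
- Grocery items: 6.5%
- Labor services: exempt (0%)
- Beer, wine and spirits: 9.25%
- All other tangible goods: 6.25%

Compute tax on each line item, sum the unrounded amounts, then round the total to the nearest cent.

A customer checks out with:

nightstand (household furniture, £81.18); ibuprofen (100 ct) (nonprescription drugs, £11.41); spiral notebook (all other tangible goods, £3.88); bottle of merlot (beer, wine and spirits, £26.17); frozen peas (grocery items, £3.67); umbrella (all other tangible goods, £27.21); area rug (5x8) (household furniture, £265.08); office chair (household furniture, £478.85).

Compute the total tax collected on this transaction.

Nightstand £81.18: household furniture, under £200.00 → 0% → £0.00
Ibuprofen (100 ct) £11.41: nonprescription drugs → 9.75% → £1.112475
Spiral notebook £3.88: all other tangible goods → 6.25% → £0.2425
Bottle of merlot £26.17: beer, wine and spirits → 9.25% → £2.420725
Frozen peas £3.67: grocery items → 6.5% → £0.23855
Umbrella £27.21: all other tangible goods → 6.25% → £1.700625
Area rug (5x8) £265.08: household furniture, £200.00 or more → 8.25% → £21.8691
Office chair £478.85: household furniture, £200.00 or more → 8.25% → £39.505125
Unrounded tax sum = £67.0891 → £67.09

£67.09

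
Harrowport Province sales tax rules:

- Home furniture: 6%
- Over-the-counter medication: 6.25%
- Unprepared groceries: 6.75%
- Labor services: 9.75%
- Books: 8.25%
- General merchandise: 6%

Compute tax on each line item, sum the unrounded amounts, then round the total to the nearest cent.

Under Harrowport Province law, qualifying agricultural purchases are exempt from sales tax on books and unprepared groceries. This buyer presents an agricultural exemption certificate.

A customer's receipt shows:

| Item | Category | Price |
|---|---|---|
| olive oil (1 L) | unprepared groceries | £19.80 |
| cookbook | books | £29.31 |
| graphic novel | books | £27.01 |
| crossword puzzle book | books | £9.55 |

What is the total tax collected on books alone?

£0.00

Cookbook £29.31: books, buyer-exempt → 0% → £0.00
Graphic novel £27.01: books, buyer-exempt → 0% → £0.00
Crossword puzzle book £9.55: books, buyer-exempt → 0% → £0.00
Tax on books: unrounded sum = £0.00 → £0.00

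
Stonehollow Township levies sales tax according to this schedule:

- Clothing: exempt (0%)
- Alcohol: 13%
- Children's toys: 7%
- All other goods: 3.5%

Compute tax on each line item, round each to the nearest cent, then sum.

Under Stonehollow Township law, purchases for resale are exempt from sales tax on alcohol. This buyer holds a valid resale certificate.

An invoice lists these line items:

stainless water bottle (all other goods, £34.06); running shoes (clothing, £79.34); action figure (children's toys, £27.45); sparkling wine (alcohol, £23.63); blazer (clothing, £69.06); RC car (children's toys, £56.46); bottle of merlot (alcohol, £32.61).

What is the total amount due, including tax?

£329.67

Stainless water bottle £34.06: all other goods → 3.5% → £1.19
Running shoes £79.34: clothing → 0% → £0.00
Action figure £27.45: children's toys → 7% → £1.92
Sparkling wine £23.63: alcohol, buyer-exempt → 0% → £0.00
Blazer £69.06: clothing → 0% → £0.00
RC car £56.46: children's toys → 7% → £3.95
Bottle of merlot £32.61: alcohol, buyer-exempt → 0% → £0.00
Subtotal = £322.61; tax = £7.06; total due = £329.67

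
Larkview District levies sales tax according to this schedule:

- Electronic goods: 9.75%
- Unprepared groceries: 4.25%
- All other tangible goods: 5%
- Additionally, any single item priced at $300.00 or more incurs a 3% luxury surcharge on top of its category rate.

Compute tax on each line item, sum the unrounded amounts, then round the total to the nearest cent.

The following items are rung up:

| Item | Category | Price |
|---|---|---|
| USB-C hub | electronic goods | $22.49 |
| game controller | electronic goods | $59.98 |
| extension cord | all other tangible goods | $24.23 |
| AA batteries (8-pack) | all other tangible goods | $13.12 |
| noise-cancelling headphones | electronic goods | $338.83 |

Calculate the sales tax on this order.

$53.11

USB-C hub $22.49: electronic goods → 9.75% → $2.192775
Game controller $59.98: electronic goods → 9.75% → $5.84805
Extension cord $24.23: all other tangible goods → 5% → $1.2115
AA batteries (8-pack) $13.12: all other tangible goods → 5% → $0.656
Noise-cancelling headphones $338.83: electronic goods → 9.75% + 3% surcharge = 12.75% → $43.200825
Unrounded tax sum = $53.10915 → $53.11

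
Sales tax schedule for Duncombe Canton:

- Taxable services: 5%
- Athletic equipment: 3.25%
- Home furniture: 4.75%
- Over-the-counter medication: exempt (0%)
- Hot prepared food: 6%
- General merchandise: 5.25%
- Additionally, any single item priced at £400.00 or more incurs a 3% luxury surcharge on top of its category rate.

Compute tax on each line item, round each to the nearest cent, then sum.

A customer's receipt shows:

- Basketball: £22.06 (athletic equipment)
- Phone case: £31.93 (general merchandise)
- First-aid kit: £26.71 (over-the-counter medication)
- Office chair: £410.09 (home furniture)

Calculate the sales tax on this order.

Basketball £22.06: athletic equipment → 3.25% → £0.72
Phone case £31.93: general merchandise → 5.25% → £1.68
First-aid kit £26.71: over-the-counter medication → 0% → £0.00
Office chair £410.09: home furniture → 4.75% + 3% surcharge = 7.75% → £31.78
Total tax = £0.72 + £1.68 + £31.78 = £34.18

£34.18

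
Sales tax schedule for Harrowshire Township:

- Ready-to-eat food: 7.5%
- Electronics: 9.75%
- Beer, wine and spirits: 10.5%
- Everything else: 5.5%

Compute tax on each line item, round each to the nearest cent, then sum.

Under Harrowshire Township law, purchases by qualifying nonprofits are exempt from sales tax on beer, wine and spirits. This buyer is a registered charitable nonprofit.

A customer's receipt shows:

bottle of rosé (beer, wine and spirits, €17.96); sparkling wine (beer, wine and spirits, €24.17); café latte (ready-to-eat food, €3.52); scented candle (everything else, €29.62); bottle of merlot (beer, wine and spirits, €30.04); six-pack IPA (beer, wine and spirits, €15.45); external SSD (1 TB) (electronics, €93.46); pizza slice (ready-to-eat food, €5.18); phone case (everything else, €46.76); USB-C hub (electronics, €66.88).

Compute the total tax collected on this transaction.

Bottle of rosé €17.96: beer, wine and spirits, buyer-exempt → 0% → €0.00
Sparkling wine €24.17: beer, wine and spirits, buyer-exempt → 0% → €0.00
Café latte €3.52: ready-to-eat food → 7.5% → €0.26
Scented candle €29.62: everything else → 5.5% → €1.63
Bottle of merlot €30.04: beer, wine and spirits, buyer-exempt → 0% → €0.00
Six-pack IPA €15.45: beer, wine and spirits, buyer-exempt → 0% → €0.00
External SSD (1 TB) €93.46: electronics → 9.75% → €9.11
Pizza slice €5.18: ready-to-eat food → 7.5% → €0.39
Phone case €46.76: everything else → 5.5% → €2.57
USB-C hub €66.88: electronics → 9.75% → €6.52
Total tax = €0.26 + €1.63 + €9.11 + €0.39 + €2.57 + €6.52 = €20.48

€20.48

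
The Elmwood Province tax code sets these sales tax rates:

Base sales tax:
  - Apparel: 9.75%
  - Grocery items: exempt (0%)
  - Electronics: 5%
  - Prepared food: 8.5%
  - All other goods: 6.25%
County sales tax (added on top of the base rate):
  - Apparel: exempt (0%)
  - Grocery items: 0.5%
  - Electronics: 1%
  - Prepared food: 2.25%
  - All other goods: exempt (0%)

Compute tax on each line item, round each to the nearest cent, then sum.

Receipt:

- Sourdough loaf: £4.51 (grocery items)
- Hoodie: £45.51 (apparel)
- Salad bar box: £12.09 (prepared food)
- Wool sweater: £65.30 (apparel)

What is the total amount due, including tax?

£139.54

Sourdough loaf £4.51: grocery items → 0% + 0.5% county = 0.5% → £0.02
Hoodie £45.51: apparel → 9.75% + 0% county = 9.75% → £4.44
Salad bar box £12.09: prepared food → 8.5% + 2.25% county = 10.75% → £1.30
Wool sweater £65.30: apparel → 9.75% + 0% county = 9.75% → £6.37
Subtotal = £127.41; tax = £12.13; total due = £139.54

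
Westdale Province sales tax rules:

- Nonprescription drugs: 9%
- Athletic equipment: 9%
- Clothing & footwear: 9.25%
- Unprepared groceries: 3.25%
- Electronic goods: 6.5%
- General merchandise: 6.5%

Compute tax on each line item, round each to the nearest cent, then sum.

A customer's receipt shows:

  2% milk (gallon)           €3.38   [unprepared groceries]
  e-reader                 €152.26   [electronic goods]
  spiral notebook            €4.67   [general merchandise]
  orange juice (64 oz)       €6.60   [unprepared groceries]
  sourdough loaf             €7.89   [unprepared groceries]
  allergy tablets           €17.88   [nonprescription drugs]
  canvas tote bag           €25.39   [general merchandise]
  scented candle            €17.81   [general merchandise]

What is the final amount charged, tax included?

€251.08

2% milk (gallon) €3.38: unprepared groceries → 3.25% → €0.11
E-reader €152.26: electronic goods → 6.5% → €9.90
Spiral notebook €4.67: general merchandise → 6.5% → €0.30
Orange juice (64 oz) €6.60: unprepared groceries → 3.25% → €0.21
Sourdough loaf €7.89: unprepared groceries → 3.25% → €0.26
Allergy tablets €17.88: nonprescription drugs → 9% → €1.61
Canvas tote bag €25.39: general merchandise → 6.5% → €1.65
Scented candle €17.81: general merchandise → 6.5% → €1.16
Subtotal = €235.88; tax = €15.20; total due = €251.08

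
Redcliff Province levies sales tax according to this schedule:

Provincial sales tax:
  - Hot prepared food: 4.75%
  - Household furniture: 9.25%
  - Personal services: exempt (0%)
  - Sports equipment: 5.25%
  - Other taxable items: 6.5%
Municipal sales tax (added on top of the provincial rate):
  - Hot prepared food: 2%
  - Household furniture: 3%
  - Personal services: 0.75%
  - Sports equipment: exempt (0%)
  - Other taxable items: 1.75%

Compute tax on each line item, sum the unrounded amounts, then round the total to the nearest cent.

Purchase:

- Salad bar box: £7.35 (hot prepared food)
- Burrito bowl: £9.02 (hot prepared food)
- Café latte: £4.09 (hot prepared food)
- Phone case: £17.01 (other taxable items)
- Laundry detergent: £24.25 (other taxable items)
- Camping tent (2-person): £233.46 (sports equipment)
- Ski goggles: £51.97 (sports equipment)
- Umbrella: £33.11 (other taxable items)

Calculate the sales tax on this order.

Salad bar box £7.35: hot prepared food → 4.75% + 2% municipal = 6.75% → £0.496125
Burrito bowl £9.02: hot prepared food → 4.75% + 2% municipal = 6.75% → £0.60885
Café latte £4.09: hot prepared food → 4.75% + 2% municipal = 6.75% → £0.276075
Phone case £17.01: other taxable items → 6.5% + 1.75% municipal = 8.25% → £1.403325
Laundry detergent £24.25: other taxable items → 6.5% + 1.75% municipal = 8.25% → £2.000625
Camping tent (2-person) £233.46: sports equipment → 5.25% + 0% municipal = 5.25% → £12.25665
Ski goggles £51.97: sports equipment → 5.25% + 0% municipal = 5.25% → £2.728425
Umbrella £33.11: other taxable items → 6.5% + 1.75% municipal = 8.25% → £2.731575
Unrounded tax sum = £22.50165 → £22.50

£22.50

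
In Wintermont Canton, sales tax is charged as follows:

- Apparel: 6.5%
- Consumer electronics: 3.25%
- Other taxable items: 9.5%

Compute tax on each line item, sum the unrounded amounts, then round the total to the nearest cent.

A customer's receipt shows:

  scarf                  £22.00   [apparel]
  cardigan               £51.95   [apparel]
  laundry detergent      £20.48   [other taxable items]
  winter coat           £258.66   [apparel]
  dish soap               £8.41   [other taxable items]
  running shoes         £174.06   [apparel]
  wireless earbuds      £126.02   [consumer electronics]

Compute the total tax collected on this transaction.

£39.77

Scarf £22.00: apparel → 6.5% → £1.43
Cardigan £51.95: apparel → 6.5% → £3.37675
Laundry detergent £20.48: other taxable items → 9.5% → £1.9456
Winter coat £258.66: apparel → 6.5% → £16.8129
Dish soap £8.41: other taxable items → 9.5% → £0.79895
Running shoes £174.06: apparel → 6.5% → £11.3139
Wireless earbuds £126.02: consumer electronics → 3.25% → £4.09565
Unrounded tax sum = £39.77375 → £39.77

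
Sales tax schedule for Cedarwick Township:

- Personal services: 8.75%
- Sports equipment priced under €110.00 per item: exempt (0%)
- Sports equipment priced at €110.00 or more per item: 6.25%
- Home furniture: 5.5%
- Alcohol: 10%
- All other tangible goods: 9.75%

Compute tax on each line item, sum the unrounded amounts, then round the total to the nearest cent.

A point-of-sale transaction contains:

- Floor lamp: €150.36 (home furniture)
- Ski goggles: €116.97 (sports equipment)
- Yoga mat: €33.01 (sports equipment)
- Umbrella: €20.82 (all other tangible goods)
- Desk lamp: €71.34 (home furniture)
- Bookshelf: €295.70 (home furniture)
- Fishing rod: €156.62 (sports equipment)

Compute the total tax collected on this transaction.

€47.59

Floor lamp €150.36: home furniture → 5.5% → €8.2698
Ski goggles €116.97: sports equipment, €110.00 or more → 6.25% → €7.310625
Yoga mat €33.01: sports equipment, under €110.00 → 0% → €0.00
Umbrella €20.82: all other tangible goods → 9.75% → €2.02995
Desk lamp €71.34: home furniture → 5.5% → €3.9237
Bookshelf €295.70: home furniture → 5.5% → €16.2635
Fishing rod €156.62: sports equipment, €110.00 or more → 6.25% → €9.78875
Unrounded tax sum = €47.586325 → €47.59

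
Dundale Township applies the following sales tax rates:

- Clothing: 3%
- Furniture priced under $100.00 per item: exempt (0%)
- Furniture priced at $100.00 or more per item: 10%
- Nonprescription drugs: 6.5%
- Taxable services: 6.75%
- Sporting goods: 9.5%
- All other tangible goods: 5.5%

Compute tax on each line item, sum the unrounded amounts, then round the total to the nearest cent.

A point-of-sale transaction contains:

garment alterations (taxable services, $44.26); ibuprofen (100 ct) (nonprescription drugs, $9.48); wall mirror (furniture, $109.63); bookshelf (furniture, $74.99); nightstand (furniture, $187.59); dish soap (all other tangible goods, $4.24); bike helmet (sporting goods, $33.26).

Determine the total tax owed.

$36.72

Garment alterations $44.26: taxable services → 6.75% → $2.98755
Ibuprofen (100 ct) $9.48: nonprescription drugs → 6.5% → $0.6162
Wall mirror $109.63: furniture, $100.00 or more → 10% → $10.963
Bookshelf $74.99: furniture, under $100.00 → 0% → $0.00
Nightstand $187.59: furniture, $100.00 or more → 10% → $18.759
Dish soap $4.24: all other tangible goods → 5.5% → $0.2332
Bike helmet $33.26: sporting goods → 9.5% → $3.1597
Unrounded tax sum = $36.71865 → $36.72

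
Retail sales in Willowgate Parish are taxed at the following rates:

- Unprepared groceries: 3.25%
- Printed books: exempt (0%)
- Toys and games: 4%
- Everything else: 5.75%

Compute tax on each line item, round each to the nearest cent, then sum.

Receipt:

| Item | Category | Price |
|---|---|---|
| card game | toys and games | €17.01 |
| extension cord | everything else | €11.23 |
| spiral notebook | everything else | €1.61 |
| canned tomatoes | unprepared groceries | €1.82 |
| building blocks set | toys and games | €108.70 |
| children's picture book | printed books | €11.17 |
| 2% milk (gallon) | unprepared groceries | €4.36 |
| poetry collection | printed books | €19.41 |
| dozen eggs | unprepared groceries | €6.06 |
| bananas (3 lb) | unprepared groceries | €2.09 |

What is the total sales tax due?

€6.24

Card game €17.01: toys and games → 4% → €0.68
Extension cord €11.23: everything else → 5.75% → €0.65
Spiral notebook €1.61: everything else → 5.75% → €0.09
Canned tomatoes €1.82: unprepared groceries → 3.25% → €0.06
Building blocks set €108.70: toys and games → 4% → €4.35
Children's picture book €11.17: printed books → 0% → €0.00
2% milk (gallon) €4.36: unprepared groceries → 3.25% → €0.14
Poetry collection €19.41: printed books → 0% → €0.00
Dozen eggs €6.06: unprepared groceries → 3.25% → €0.20
Bananas (3 lb) €2.09: unprepared groceries → 3.25% → €0.07
Total tax = €0.68 + €0.65 + €0.09 + €0.06 + €4.35 + €0.14 + €0.20 + €0.07 = €6.24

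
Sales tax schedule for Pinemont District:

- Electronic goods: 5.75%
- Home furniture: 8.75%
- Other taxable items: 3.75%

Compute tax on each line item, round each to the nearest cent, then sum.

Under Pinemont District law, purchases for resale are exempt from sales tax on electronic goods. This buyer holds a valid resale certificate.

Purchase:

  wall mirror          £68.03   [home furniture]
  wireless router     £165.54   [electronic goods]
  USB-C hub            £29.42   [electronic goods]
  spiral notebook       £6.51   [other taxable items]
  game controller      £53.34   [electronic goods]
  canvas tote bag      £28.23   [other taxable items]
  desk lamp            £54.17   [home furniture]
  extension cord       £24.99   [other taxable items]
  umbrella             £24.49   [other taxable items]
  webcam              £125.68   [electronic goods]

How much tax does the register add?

£13.85

Wall mirror £68.03: home furniture → 8.75% → £5.95
Wireless router £165.54: electronic goods, buyer-exempt → 0% → £0.00
USB-C hub £29.42: electronic goods, buyer-exempt → 0% → £0.00
Spiral notebook £6.51: other taxable items → 3.75% → £0.24
Game controller £53.34: electronic goods, buyer-exempt → 0% → £0.00
Canvas tote bag £28.23: other taxable items → 3.75% → £1.06
Desk lamp £54.17: home furniture → 8.75% → £4.74
Extension cord £24.99: other taxable items → 3.75% → £0.94
Umbrella £24.49: other taxable items → 3.75% → £0.92
Webcam £125.68: electronic goods, buyer-exempt → 0% → £0.00
Total tax = £5.95 + £0.24 + £1.06 + £4.74 + £0.94 + £0.92 = £13.85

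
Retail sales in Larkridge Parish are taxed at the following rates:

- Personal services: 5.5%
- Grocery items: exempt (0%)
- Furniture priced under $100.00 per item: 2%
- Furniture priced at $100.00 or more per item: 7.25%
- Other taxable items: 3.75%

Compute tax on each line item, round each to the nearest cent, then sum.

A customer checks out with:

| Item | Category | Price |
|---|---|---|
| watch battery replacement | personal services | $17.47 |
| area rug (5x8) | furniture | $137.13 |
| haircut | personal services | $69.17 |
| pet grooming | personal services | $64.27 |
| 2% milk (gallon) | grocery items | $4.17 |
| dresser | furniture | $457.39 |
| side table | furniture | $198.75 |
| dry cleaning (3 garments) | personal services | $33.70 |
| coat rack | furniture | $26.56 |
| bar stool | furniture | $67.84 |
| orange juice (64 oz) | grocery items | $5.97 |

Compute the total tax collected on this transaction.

Watch battery replacement $17.47: personal services → 5.5% → $0.96
Area rug (5x8) $137.13: furniture, $100.00 or more → 7.25% → $9.94
Haircut $69.17: personal services → 5.5% → $3.80
Pet grooming $64.27: personal services → 5.5% → $3.53
2% milk (gallon) $4.17: grocery items → 0% → $0.00
Dresser $457.39: furniture, $100.00 or more → 7.25% → $33.16
Side table $198.75: furniture, $100.00 or more → 7.25% → $14.41
Dry cleaning (3 garments) $33.70: personal services → 5.5% → $1.85
Coat rack $26.56: furniture, under $100.00 → 2% → $0.53
Bar stool $67.84: furniture, under $100.00 → 2% → $1.36
Orange juice (64 oz) $5.97: grocery items → 0% → $0.00
Total tax = $0.96 + $9.94 + $3.80 + $3.53 + $33.16 + $14.41 + $1.85 + $0.53 + $1.36 = $69.54

$69.54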